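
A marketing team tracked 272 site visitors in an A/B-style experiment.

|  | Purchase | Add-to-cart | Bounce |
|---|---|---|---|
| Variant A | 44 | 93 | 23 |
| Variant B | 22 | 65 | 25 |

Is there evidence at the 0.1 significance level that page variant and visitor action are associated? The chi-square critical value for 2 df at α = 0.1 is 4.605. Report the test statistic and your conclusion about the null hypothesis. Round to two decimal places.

Row totals: 160, 112. Column totals: 66, 158, 48. Grand total N = 272.
Expected counts (row total × column total / N):
  Variant A, Purchase: 160×66/272 = 38.824
  Variant A, Add-to-cart: 160×158/272 = 92.941
  Variant A, Bounce: 160×48/272 = 28.235
  Variant B, Purchase: 112×66/272 = 27.176
  Variant B, Add-to-cart: 112×158/272 = 65.059
  Variant B, Bounce: 112×48/272 = 19.765
Contributions (O − E)²/E:
  (44 − 38.824)²/38.824 = 0.6901
  (93 − 92.941)²/92.941 = 0.0000
  (23 − 28.235)²/28.235 = 0.9706
  (22 − 27.176)²/27.176 = 0.9858
  (65 − 65.059)²/65.059 = 0.0001
  (25 − 19.765)²/19.765 = 1.3866
χ² = 0.6901 + 0.0000 + 0.9706 + 0.9858 + 0.0001 + 1.3866 = 4.03
df = (2−1)(3−1) = 2. Since 4.03 < 4.605, fail to reject the null hypothesis of independence at α = 0.1.

4.03; fail to reject H₀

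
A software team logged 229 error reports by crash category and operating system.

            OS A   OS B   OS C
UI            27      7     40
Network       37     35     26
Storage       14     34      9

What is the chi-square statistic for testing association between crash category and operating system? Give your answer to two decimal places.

43.22

Row totals: 74, 98, 57. Column totals: 78, 76, 75. Grand total N = 229.
Expected counts (row total × column total / N):
  UI, OS A: 74×78/229 = 25.205
  UI, OS B: 74×76/229 = 24.559
  UI, OS C: 74×75/229 = 24.236
  Network, OS A: 98×78/229 = 33.380
  Network, OS B: 98×76/229 = 32.524
  Network, OS C: 98×75/229 = 32.096
  Storage, OS A: 57×78/229 = 19.415
  Storage, OS B: 57×76/229 = 18.917
  Storage, OS C: 57×75/229 = 18.668
Contributions (O − E)²/E:
  (27 − 25.205)²/25.205 = 0.1278
  (7 − 24.559)²/24.559 = 12.5542
  (40 − 24.236)²/24.236 = 10.2535
  (37 − 33.380)²/33.380 = 0.3926
  (35 − 32.524)²/32.524 = 0.1885
  (26 − 32.096)²/32.096 = 1.1578
  (14 − 19.415)²/19.415 = 1.5103
  (34 − 18.917)²/18.917 = 12.0261
  (9 − 18.668)²/18.668 = 5.0070
χ² = 0.1278 + 12.5542 + 10.2535 + 0.3926 + 0.1885 + 1.1578 + 1.5103 + 12.0261 + 5.0070 = 43.22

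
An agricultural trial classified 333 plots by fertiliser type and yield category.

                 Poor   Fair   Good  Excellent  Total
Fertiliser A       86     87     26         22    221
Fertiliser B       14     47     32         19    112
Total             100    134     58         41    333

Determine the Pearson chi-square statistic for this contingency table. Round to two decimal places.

32.41

Grand total N = 333.
Expected counts (row total × column total / N):
  Fertiliser A, Poor: 221×100/333 = 66.366
  Fertiliser A, Fair: 221×134/333 = 88.931
  Fertiliser A, Good: 221×58/333 = 38.492
  Fertiliser A, Excellent: 221×41/333 = 27.210
  Fertiliser B, Poor: 112×100/333 = 33.634
  Fertiliser B, Fair: 112×134/333 = 45.069
  Fertiliser B, Good: 112×58/333 = 19.508
  Fertiliser B, Excellent: 112×41/333 = 13.790
Contributions (O − E)²/E:
  (86 − 66.366)²/66.366 = 5.8086
  (87 − 88.931)²/88.931 = 0.0419
  (26 − 38.492)²/38.492 = 4.0541
  (22 − 27.210)²/27.210 = 0.9976
  (14 − 33.634)²/33.634 = 11.4614
  (47 − 45.069)²/45.069 = 0.0827
  (32 − 19.508)²/19.508 = 7.9993
  (19 − 13.790)²/13.790 = 1.9684
χ² = 5.8086 + 0.0419 + 4.0541 + 0.9976 + 11.4614 + 0.0827 + 7.9993 + 1.9684 = 32.41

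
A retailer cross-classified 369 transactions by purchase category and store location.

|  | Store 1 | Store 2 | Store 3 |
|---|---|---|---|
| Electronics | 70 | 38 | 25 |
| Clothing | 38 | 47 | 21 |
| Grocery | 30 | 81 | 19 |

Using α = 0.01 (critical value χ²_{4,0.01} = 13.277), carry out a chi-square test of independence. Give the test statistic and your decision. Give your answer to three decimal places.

Row totals: 133, 106, 130. Column totals: 138, 166, 65. Grand total N = 369.
Expected counts (row total × column total / N):
  Electronics, Store 1: 133×138/369 = 49.7398
  Electronics, Store 2: 133×166/369 = 59.8320
  Electronics, Store 3: 133×65/369 = 23.4282
  Clothing, Store 1: 106×138/369 = 39.6423
  Clothing, Store 2: 106×166/369 = 47.6856
  Clothing, Store 3: 106×65/369 = 18.6721
  Grocery, Store 1: 130×138/369 = 48.6179
  Grocery, Store 2: 130×166/369 = 58.4824
  Grocery, Store 3: 130×65/369 = 22.8997
Contributions (O − E)²/E:
  (70 − 49.7398)²/49.7398 = 8.2525
  (38 − 59.8320)²/59.8320 = 7.9662
  (25 − 23.4282)²/23.4282 = 0.1055
  (38 − 39.6423)²/39.6423 = 0.0680
  (47 − 47.6856)²/47.6856 = 0.0099
  (21 − 18.6721)²/18.6721 = 0.2902
  (30 − 48.6179)²/48.6179 = 7.1296
  (81 − 58.4824)²/58.4824 = 8.6700
  (19 − 22.8997)²/22.8997 = 0.6641
χ² = 8.2525 + 7.9662 + 0.1055 + 0.0680 + 0.0099 + 0.2902 + 7.1296 + 8.6700 + 0.6641 = 33.156
df = (3−1)(3−1) = 4. Since 33.156 > 13.277, reject the null hypothesis of independence at α = 0.01.

33.156; reject H₀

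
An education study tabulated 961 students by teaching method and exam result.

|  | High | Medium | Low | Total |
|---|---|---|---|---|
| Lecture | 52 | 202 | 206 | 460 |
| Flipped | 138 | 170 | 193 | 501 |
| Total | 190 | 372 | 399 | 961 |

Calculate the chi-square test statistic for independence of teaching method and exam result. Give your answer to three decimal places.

40.427

Grand total N = 961.
Expected counts (row total × column total / N):
  Lecture, High: 460×190/961 = 90.9469
  Lecture, Medium: 460×372/961 = 178.0645
  Lecture, Low: 460×399/961 = 190.9886
  Flipped, High: 501×190/961 = 99.0531
  Flipped, Medium: 501×372/961 = 193.9355
  Flipped, Low: 501×399/961 = 208.0114
Contributions (O − E)²/E:
  (52 − 90.9469)²/90.9469 = 16.6785
  (202 − 178.0645)²/178.0645 = 3.2174
  (206 − 190.9886)²/190.9886 = 1.1799
  (138 − 99.0531)²/99.0531 = 15.3136
  (170 − 193.9355)²/193.9355 = 2.9541
  (193 − 208.0114)²/208.0114 = 1.0833
χ² = 16.6785 + 3.2174 + 1.1799 + 15.3136 + 2.9541 + 1.0833 = 40.427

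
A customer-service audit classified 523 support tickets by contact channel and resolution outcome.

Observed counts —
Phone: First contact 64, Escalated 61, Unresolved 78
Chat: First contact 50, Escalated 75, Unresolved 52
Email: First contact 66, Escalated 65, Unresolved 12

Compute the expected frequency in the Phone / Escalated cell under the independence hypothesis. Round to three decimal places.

78.017

Row total (Phone) = 203; column total (Escalated) = 201; grand total N = 523.
Expected count = (row total × column total) / N = 203 × 201 / 523 = 78.017.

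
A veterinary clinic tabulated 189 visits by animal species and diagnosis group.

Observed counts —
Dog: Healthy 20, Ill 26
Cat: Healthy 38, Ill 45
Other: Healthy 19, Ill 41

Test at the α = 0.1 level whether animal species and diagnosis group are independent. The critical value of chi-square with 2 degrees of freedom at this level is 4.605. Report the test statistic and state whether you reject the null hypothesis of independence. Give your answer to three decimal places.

Row totals: 46, 83, 60. Column totals: 77, 112. Grand total N = 189.
Expected counts (row total × column total / N):
  Dog, Healthy: 46×77/189 = 18.7407
  Dog, Ill: 46×112/189 = 27.2593
  Cat, Healthy: 83×77/189 = 33.8148
  Cat, Ill: 83×112/189 = 49.1852
  Other, Healthy: 60×77/189 = 24.4444
  Other, Ill: 60×112/189 = 35.5556
Contributions (O − E)²/E:
  (20 − 18.7407)²/18.7407 = 0.0846
  (26 − 27.2593)²/27.2593 = 0.0582
  (38 − 33.8148)²/33.8148 = 0.5180
  (45 − 49.1852)²/49.1852 = 0.3561
  (19 − 24.4444)²/24.4444 = 1.2126
  (41 − 35.5556)²/35.5556 = 0.8337
χ² = 0.0846 + 0.0582 + 0.5180 + 0.3561 + 1.2126 + 0.8337 = 3.063
df = (3−1)(2−1) = 2. Since 3.063 < 4.605, fail to reject the null hypothesis of independence at α = 0.1.

3.063; fail to reject H₀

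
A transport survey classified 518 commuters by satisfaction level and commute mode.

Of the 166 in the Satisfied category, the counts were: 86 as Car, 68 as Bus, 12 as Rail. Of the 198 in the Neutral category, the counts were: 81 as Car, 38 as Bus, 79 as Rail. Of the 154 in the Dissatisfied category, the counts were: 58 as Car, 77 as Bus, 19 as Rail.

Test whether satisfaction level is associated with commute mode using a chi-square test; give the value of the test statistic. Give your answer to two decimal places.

83.18

Row totals: 166, 198, 154. Column totals: 225, 183, 110. Grand total N = 518.
Expected counts (row total × column total / N):
  Satisfied, Car: 166×225/518 = 72.104
  Satisfied, Bus: 166×183/518 = 58.645
  Satisfied, Rail: 166×110/518 = 35.251
  Neutral, Car: 198×225/518 = 86.004
  Neutral, Bus: 198×183/518 = 69.950
  Neutral, Rail: 198×110/518 = 42.046
  Dissatisfied, Car: 154×225/518 = 66.892
  Dissatisfied, Bus: 154×183/518 = 54.405
  Dissatisfied, Rail: 154×110/518 = 32.703
Contributions (O − E)²/E:
  (86 − 72.104)²/72.104 = 2.6781
  (68 − 58.645)²/58.645 = 1.4923
  (12 − 35.251)²/35.251 = 15.3360
  (81 − 86.004)²/86.004 = 0.2911
  (38 − 69.950)²/69.950 = 14.5933
  (79 − 42.046)²/42.046 = 32.4787
  (58 − 66.892)²/66.892 = 1.1820
  (77 − 54.405)²/54.405 = 9.3840
  (19 − 32.703)²/32.703 = 5.7417
χ² = 2.6781 + 1.4923 + 15.3360 + 0.2911 + 14.5933 + 32.4787 + 1.1820 + 9.3840 + 5.7417 = 83.18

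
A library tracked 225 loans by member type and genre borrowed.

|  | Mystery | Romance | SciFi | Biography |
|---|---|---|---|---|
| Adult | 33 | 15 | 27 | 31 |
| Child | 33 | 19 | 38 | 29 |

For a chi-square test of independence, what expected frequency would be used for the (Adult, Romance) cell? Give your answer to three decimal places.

Row total (Adult) = 106; column total (Romance) = 34; grand total N = 225.
Expected count = (row total × column total) / N = 106 × 34 / 225 = 16.018.

16.018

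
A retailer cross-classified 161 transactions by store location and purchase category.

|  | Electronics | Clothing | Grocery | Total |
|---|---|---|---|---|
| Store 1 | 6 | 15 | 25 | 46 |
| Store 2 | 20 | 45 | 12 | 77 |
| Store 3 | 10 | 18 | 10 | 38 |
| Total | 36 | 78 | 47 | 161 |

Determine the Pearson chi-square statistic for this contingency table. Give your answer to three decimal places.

21.443

Grand total N = 161.
Expected counts (row total × column total / N):
  Store 1, Electronics: 46×36/161 = 10.2857
  Store 1, Clothing: 46×78/161 = 22.2857
  Store 1, Grocery: 46×47/161 = 13.4286
  Store 2, Electronics: 77×36/161 = 17.2174
  Store 2, Clothing: 77×78/161 = 37.3043
  Store 2, Grocery: 77×47/161 = 22.4783
  Store 3, Electronics: 38×36/161 = 8.4969
  Store 3, Clothing: 38×78/161 = 18.4099
  Store 3, Grocery: 38×47/161 = 11.0932
Contributions (O − E)²/E:
  (6 − 10.2857)²/10.2857 = 1.7857
  (15 − 22.2857)²/22.2857 = 2.3819
  (25 − 13.4286)²/13.4286 = 9.9711
  (20 − 17.2174)²/17.2174 = 0.4497
  (45 − 37.3043)²/37.3043 = 1.5876
  (12 − 22.4783)²/22.4783 = 4.8845
  (10 − 8.4969)²/8.4969 = 0.2659
  (18 − 18.4099)²/18.4099 = 0.0091
  (10 − 11.0932)²/11.0932 = 0.1077
χ² = 1.7857 + 2.3819 + 9.9711 + 0.4497 + 1.5876 + 4.8845 + 0.2659 + 0.0091 + 0.1077 = 21.443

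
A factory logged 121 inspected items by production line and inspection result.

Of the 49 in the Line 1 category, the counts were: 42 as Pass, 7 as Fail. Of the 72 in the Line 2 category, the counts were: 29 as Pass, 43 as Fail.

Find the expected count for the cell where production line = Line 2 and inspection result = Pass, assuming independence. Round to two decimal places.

Row total (Line 2) = 72; column total (Pass) = 71; grand total N = 121.
Expected count = (row total × column total) / N = 72 × 71 / 121 = 42.25.

42.25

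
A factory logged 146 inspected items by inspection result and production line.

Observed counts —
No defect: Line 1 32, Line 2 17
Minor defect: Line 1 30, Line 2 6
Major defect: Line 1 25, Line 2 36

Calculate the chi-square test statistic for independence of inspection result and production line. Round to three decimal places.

Row totals: 49, 36, 61. Column totals: 87, 59. Grand total N = 146.
Expected counts (row total × column total / N):
  No defect, Line 1: 49×87/146 = 29.19863
  No defect, Line 2: 49×59/146 = 19.80137
  Minor defect, Line 1: 36×87/146 = 21.45205
  Minor defect, Line 2: 36×59/146 = 14.54795
  Major defect, Line 1: 61×87/146 = 36.34932
  Major defect, Line 2: 61×59/146 = 24.65068
Contributions (O − E)²/E:
  (32 − 29.19863)²/29.19863 = 0.2688
  (17 − 19.80137)²/19.80137 = 0.3963
  (30 − 21.45205)²/21.45205 = 3.4061
  (6 − 14.54795)²/14.54795 = 5.0225
  (25 − 36.34932)²/36.34932 = 3.5436
  (36 − 24.65068)²/24.65068 = 5.2253
χ² = 0.2688 + 0.3963 + 3.4061 + 5.0225 + 3.5436 + 5.2253 = 17.863

17.863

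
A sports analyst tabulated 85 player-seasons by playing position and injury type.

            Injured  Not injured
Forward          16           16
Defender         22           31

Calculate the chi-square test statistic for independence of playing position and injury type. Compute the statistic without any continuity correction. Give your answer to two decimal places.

0.58

Row totals: 32, 53. Column totals: 38, 47. Grand total N = 85.
Expected counts (row total × column total / N):
  Forward, Injured: 32×38/85 = 14.306
  Forward, Not injured: 32×47/85 = 17.694
  Defender, Injured: 53×38/85 = 23.694
  Defender, Not injured: 53×47/85 = 29.306
Contributions (O − E)²/E:
  (16 − 14.306)²/14.306 = 0.2006
  (16 − 17.694)²/17.694 = 0.1622
  (22 − 23.694)²/23.694 = 0.1211
  (31 − 29.306)²/29.306 = 0.0979
χ² = 0.2006 + 0.1622 + 0.1211 + 0.0979 = 0.58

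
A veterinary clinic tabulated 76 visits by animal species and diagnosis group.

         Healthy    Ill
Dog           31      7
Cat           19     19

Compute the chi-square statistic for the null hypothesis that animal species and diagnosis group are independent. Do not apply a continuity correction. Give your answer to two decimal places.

8.42

Row totals: 38, 38. Column totals: 50, 26. Grand total N = 76.
Expected counts (row total × column total / N):
  Dog, Healthy: 38×50/76 = 25.000
  Dog, Ill: 38×26/76 = 13.000
  Cat, Healthy: 38×50/76 = 25.000
  Cat, Ill: 38×26/76 = 13.000
Contributions (O − E)²/E:
  (31 − 25.000)²/25.000 = 1.4400
  (7 − 13.000)²/13.000 = 2.7692
  (19 − 25.000)²/25.000 = 1.4400
  (19 − 13.000)²/13.000 = 2.7692
χ² = 1.4400 + 2.7692 + 1.4400 + 2.7692 = 8.42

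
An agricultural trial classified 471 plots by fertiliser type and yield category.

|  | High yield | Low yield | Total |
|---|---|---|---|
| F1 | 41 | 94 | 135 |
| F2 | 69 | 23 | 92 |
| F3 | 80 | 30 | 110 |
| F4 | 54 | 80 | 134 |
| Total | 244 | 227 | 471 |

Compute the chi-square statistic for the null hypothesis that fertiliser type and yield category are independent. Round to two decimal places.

71.06

Grand total N = 471.
Expected counts (row total × column total / N):
  F1, High yield: 135×244/471 = 69.9363
  F1, Low yield: 135×227/471 = 65.0637
  F2, High yield: 92×244/471 = 47.6603
  F2, Low yield: 92×227/471 = 44.3397
  F3, High yield: 110×244/471 = 56.9851
  F3, Low yield: 110×227/471 = 53.0149
  F4, High yield: 134×244/471 = 69.4183
  F4, Low yield: 134×227/471 = 64.5817
Contributions (O − E)²/E:
  (41 − 69.9363)²/69.9363 = 11.9725
  (94 − 65.0637)²/65.0637 = 12.8691
  (69 − 47.6603)²/47.6603 = 9.5548
  (23 − 44.3397)²/44.3397 = 10.2703
  (80 − 56.9851)²/56.9851 = 9.2952
  (30 − 53.0149)²/53.0149 = 9.9913
  (54 − 69.4183)²/69.4183 = 3.4245
  (80 − 64.5817)²/64.5817 = 3.6810
χ² = 11.9725 + 12.8691 + 9.5548 + 10.2703 + 9.2952 + 9.9913 + 3.4245 + 3.6810 = 71.06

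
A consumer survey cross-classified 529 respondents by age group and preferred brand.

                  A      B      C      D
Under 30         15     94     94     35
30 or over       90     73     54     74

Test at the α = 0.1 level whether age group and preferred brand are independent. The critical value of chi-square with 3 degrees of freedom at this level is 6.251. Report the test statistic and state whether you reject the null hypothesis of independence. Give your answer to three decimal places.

76.434; reject H₀

Row totals: 238, 291. Column totals: 105, 167, 148, 109. Grand total N = 529.
Expected counts (row total × column total / N):
  Under 30, A: 238×105/529 = 47.2401
  Under 30, B: 238×167/529 = 75.1342
  Under 30, C: 238×148/529 = 66.5860
  Under 30, D: 238×109/529 = 49.0397
  30 or over, A: 291×105/529 = 57.7599
  30 or over, B: 291×167/529 = 91.8658
  30 or over, C: 291×148/529 = 81.4140
  30 or over, D: 291×109/529 = 59.9603
Contributions (O − E)²/E:
  (15 − 47.2401)²/47.2401 = 22.0030
  (94 − 75.1342)²/75.1342 = 4.7371
  (94 − 66.5860)²/66.5860 = 11.2866
  (35 − 49.0397)²/49.0397 = 4.0195
  (90 − 57.7599)²/57.7599 = 17.9956
  (73 − 91.8658)²/91.8658 = 3.8743
  (54 − 81.4140)²/81.4140 = 9.2309
  (74 − 59.9603)²/59.9603 = 3.2874
χ² = 22.0030 + 4.7371 + 11.2866 + 4.0195 + 17.9956 + 3.8743 + 9.2309 + 3.2874 = 76.434
df = (2−1)(4−1) = 3. Since 76.434 > 6.251, reject the null hypothesis of independence at α = 0.1.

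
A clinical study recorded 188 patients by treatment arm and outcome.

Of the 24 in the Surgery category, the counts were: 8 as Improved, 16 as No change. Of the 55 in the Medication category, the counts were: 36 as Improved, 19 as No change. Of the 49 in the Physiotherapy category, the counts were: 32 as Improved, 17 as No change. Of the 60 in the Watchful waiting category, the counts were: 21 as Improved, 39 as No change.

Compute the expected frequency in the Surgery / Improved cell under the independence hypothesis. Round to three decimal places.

Row total (Surgery) = 24; column total (Improved) = 97; grand total N = 188.
Expected count = (row total × column total) / N = 24 × 97 / 188 = 12.383.

12.383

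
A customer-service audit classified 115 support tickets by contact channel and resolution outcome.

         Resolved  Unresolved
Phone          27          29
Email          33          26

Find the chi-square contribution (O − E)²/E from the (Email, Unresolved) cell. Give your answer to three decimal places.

Row total (Email) = 59; column total (Unresolved) = 55; N = 115.
Expected count E = 59 × 55 / 115 = 28.2174.
Contribution = (O − E)²/E = (26 − 28.2174)² / 28.2174 = 0.174.

0.174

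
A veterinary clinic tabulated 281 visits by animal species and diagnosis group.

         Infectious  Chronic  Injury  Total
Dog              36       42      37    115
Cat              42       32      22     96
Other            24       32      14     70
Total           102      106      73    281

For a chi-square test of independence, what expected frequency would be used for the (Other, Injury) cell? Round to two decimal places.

Row total (Other) = 70; column total (Injury) = 73; grand total N = 281.
Expected count = (row total × column total) / N = 70 × 73 / 281 = 18.19.

18.19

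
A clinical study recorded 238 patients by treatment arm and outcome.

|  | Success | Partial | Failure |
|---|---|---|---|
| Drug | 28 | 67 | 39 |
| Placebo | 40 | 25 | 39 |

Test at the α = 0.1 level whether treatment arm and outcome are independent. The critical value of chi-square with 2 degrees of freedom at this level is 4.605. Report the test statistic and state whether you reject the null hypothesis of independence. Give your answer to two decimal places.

17.79; reject H₀

Row totals: 134, 104. Column totals: 68, 92, 78. Grand total N = 238.
Expected counts (row total × column total / N):
  Drug, Success: 134×68/238 = 38.286
  Drug, Partial: 134×92/238 = 51.798
  Drug, Failure: 134×78/238 = 43.916
  Placebo, Success: 104×68/238 = 29.714
  Placebo, Partial: 104×92/238 = 40.202
  Placebo, Failure: 104×78/238 = 34.084
Contributions (O − E)²/E:
  (28 − 38.286)²/38.286 = 2.7635
  (67 − 51.798)²/51.798 = 4.4616
  (39 − 43.916)²/43.916 = 0.5503
  (40 − 29.714)²/29.714 = 3.5607
  (25 − 40.202)²/40.202 = 5.7485
  (39 − 34.084)²/34.084 = 0.7090
χ² = 2.7635 + 4.4616 + 0.5503 + 3.5607 + 5.7485 + 0.7090 = 17.79
df = (2−1)(3−1) = 2. Since 17.79 > 4.605, reject the null hypothesis of independence at α = 0.1.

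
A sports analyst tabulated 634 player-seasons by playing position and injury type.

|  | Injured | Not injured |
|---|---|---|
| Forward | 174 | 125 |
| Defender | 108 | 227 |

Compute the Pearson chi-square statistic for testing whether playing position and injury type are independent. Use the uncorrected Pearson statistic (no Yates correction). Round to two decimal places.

Row totals: 299, 335. Column totals: 282, 352. Grand total N = 634.
Expected counts (row total × column total / N):
  Forward, Injured: 299×282/634 = 132.994
  Forward, Not injured: 299×352/634 = 166.006
  Defender, Injured: 335×282/634 = 149.006
  Defender, Not injured: 335×352/634 = 185.994
Contributions (O − E)²/E:
  (174 − 132.994)²/132.994 = 12.6434
  (125 − 166.006)²/166.006 = 10.1291
  (108 − 149.006)²/149.006 = 11.2847
  (227 − 185.994)²/185.994 = 9.0406
χ² = 12.6434 + 10.1291 + 11.2847 + 9.0406 = 43.10

43.10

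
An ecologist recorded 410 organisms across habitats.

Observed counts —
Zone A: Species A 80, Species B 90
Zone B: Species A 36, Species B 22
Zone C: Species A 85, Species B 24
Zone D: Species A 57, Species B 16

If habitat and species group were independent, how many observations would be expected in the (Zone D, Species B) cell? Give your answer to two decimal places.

27.06

Row total (Zone D) = 73; column total (Species B) = 152; grand total N = 410.
Expected count = (row total × column total) / N = 73 × 152 / 410 = 27.06.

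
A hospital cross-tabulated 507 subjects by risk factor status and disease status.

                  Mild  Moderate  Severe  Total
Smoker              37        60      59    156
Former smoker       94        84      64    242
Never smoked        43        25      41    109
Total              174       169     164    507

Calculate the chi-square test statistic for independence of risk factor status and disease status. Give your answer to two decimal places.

Grand total N = 507.
Expected counts (row total × column total / N):
  Smoker, Mild: 156×174/507 = 53.5385
  Smoker, Moderate: 156×169/507 = 52.0000
  Smoker, Severe: 156×164/507 = 50.4615
  Former smoker, Mild: 242×174/507 = 83.0533
  Former smoker, Moderate: 242×169/507 = 80.6667
  Former smoker, Severe: 242×164/507 = 78.2801
  Never smoked, Mild: 109×174/507 = 37.4083
  Never smoked, Moderate: 109×169/507 = 36.3333
  Never smoked, Severe: 109×164/507 = 35.2584
Contributions (O − E)²/E:
  (37 − 53.5385)²/53.5385 = 5.1089
  (60 − 52.0000)²/52.0000 = 1.2308
  (59 − 50.4615)²/50.4615 = 1.4448
  (94 − 83.0533)²/83.0533 = 1.4428
  (84 − 80.6667)²/80.6667 = 0.1377
  (64 − 78.2801)²/78.2801 = 2.6050
  (43 − 37.4083)²/37.4083 = 0.8358
  (25 − 36.3333)²/36.3333 = 3.5352
  (41 − 35.2584)²/35.2584 = 0.9350
χ² = 5.1089 + 1.2308 + 1.4448 + 1.4428 + 0.1377 + 2.6050 + 0.8358 + 3.5352 + 0.9350 = 17.28

17.28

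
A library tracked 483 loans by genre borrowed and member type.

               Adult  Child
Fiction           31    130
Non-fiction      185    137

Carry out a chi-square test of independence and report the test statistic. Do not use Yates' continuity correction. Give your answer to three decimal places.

Row totals: 161, 322. Column totals: 216, 267. Grand total N = 483.
Expected counts (row total × column total / N):
  Fiction, Adult: 161×216/483 = 72.0000
  Fiction, Child: 161×267/483 = 89.0000
  Non-fiction, Adult: 322×216/483 = 144.0000
  Non-fiction, Child: 322×267/483 = 178.0000
Contributions (O − E)²/E:
  (31 − 72.0000)²/72.0000 = 23.3472
  (130 − 89.0000)²/89.0000 = 18.8876
  (185 − 144.0000)²/144.0000 = 11.6736
  (137 − 178.0000)²/178.0000 = 9.4438
χ² = 23.3472 + 18.8876 + 11.6736 + 9.4438 = 63.352

63.352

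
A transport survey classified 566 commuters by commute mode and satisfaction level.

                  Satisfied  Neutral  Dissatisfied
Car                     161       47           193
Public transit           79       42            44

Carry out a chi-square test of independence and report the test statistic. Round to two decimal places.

Row totals: 401, 165. Column totals: 240, 89, 237. Grand total N = 566.
Expected counts (row total × column total / N):
  Car, Satisfied: 401×240/566 = 170.035
  Car, Neutral: 401×89/566 = 63.055
  Car, Dissatisfied: 401×237/566 = 167.910
  Public transit, Satisfied: 165×240/566 = 69.965
  Public transit, Neutral: 165×89/566 = 25.945
  Public transit, Dissatisfied: 165×237/566 = 69.090
Contributions (O − E)²/E:
  (161 − 170.035)²/170.035 = 0.4801
  (47 − 63.055)²/63.055 = 4.0879
  (193 − 167.910)²/167.910 = 3.7491
  (79 − 69.965)²/69.965 = 1.1667
  (42 − 25.945)²/25.945 = 9.9350
  (44 − 69.090)²/69.090 = 9.1114
χ² = 0.4801 + 4.0879 + 3.7491 + 1.1667 + 9.9350 + 9.1114 = 28.53

28.53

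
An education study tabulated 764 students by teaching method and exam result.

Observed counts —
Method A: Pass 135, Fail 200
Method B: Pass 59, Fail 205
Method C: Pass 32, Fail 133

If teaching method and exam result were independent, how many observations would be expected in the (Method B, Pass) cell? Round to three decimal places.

78.094

Row total (Method B) = 264; column total (Pass) = 226; grand total N = 764.
Expected count = (row total × column total) / N = 264 × 226 / 764 = 78.094.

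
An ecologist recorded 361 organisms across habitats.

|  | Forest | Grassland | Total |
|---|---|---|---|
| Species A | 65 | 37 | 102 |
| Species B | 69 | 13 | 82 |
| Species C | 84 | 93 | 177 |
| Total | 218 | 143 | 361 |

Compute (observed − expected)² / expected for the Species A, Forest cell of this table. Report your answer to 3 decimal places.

Row total (Species A) = 102; column total (Forest) = 218; N = 361.
Expected count E = 102 × 218 / 361 = 61.5956.
Contribution = (O − E)²/E = (65 − 61.5956)² / 61.5956 = 0.188.

0.188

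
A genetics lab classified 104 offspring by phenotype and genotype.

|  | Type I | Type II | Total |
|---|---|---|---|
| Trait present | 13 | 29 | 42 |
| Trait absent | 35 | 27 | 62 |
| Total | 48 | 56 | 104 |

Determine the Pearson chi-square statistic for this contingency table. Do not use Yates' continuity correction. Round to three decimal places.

6.551

Grand total N = 104.
Expected counts (row total × column total / N):
  Trait present, Type I: 42×48/104 = 19.3846
  Trait present, Type II: 42×56/104 = 22.6154
  Trait absent, Type I: 62×48/104 = 28.6154
  Trait absent, Type II: 62×56/104 = 33.3846
Contributions (O − E)²/E:
  (13 − 19.3846)²/19.3846 = 2.1029
  (29 − 22.6154)²/22.6154 = 1.8024
  (35 − 28.6154)²/28.6154 = 1.4245
  (27 − 33.3846)²/33.3846 = 1.2210
χ² = 2.1029 + 1.8024 + 1.4245 + 1.2210 = 6.551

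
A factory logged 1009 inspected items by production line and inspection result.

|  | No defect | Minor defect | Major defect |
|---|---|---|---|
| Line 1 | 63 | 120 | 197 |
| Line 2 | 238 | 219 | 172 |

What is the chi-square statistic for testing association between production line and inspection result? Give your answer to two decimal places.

75.50

Row totals: 380, 629. Column totals: 301, 339, 369. Grand total N = 1009.
Expected counts (row total × column total / N):
  Line 1, No defect: 380×301/1009 = 113.360
  Line 1, Minor defect: 380×339/1009 = 127.671
  Line 1, Major defect: 380×369/1009 = 138.969
  Line 2, No defect: 629×301/1009 = 187.640
  Line 2, Minor defect: 629×339/1009 = 211.329
  Line 2, Major defect: 629×369/1009 = 230.031
Contributions (O − E)²/E:
  (63 − 113.360)²/113.360 = 22.3724
  (120 − 127.671)²/127.671 = 0.4609
  (197 − 138.969)²/138.969 = 24.2327
  (238 − 187.640)²/187.640 = 13.5159
  (219 − 211.329)²/211.329 = 0.2784
  (172 − 230.031)²/230.031 = 14.6398
χ² = 22.3724 + 0.4609 + 24.2327 + 13.5159 + 0.2784 + 14.6398 = 75.50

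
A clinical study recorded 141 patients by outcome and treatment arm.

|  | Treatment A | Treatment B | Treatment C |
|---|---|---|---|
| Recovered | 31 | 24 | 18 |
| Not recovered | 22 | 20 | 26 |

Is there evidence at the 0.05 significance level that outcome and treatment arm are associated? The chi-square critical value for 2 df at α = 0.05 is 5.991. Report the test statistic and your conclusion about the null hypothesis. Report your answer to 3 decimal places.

3.173; fail to reject H₀

Row totals: 73, 68. Column totals: 53, 44, 44. Grand total N = 141.
Expected counts (row total × column total / N):
  Recovered, Treatment A: 73×53/141 = 27.4397
  Recovered, Treatment B: 73×44/141 = 22.7801
  Recovered, Treatment C: 73×44/141 = 22.7801
  Not recovered, Treatment A: 68×53/141 = 25.5603
  Not recovered, Treatment B: 68×44/141 = 21.2199
  Not recovered, Treatment C: 68×44/141 = 21.2199
Contributions (O − E)²/E:
  (31 − 27.4397)²/27.4397 = 0.4619
  (24 − 22.7801)²/22.7801 = 0.0653
  (18 − 22.7801)²/22.7801 = 1.0030
  (22 − 25.5603)²/25.5603 = 0.4959
  (20 − 21.2199)²/21.2199 = 0.0701
  (26 − 21.2199)²/21.2199 = 1.0768
χ² = 0.4619 + 0.0653 + 1.0030 + 0.4959 + 0.0701 + 1.0768 = 3.173
df = (2−1)(3−1) = 2. Since 3.173 < 5.991, fail to reject the null hypothesis of independence at α = 0.05.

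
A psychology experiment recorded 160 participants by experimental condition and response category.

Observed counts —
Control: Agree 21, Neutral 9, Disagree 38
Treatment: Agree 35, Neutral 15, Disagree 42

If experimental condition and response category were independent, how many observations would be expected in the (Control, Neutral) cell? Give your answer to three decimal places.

Row total (Control) = 68; column total (Neutral) = 24; grand total N = 160.
Expected count = (row total × column total) / N = 68 × 24 / 160 = 10.200.

10.200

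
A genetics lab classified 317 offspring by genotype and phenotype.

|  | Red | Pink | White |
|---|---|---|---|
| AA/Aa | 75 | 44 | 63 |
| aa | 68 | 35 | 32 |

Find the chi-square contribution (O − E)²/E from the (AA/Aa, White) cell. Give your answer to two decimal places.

Row total (AA/Aa) = 182; column total (White) = 95; N = 317.
Expected count E = 182 × 95 / 317 = 54.543.
Contribution = (O − E)²/E = (63 − 54.543)² / 54.543 = 1.31.

1.31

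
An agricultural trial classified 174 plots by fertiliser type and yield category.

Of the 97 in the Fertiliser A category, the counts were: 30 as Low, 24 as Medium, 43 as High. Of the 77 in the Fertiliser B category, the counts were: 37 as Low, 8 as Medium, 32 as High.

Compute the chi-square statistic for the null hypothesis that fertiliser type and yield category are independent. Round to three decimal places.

Row totals: 97, 77. Column totals: 67, 32, 75. Grand total N = 174.
Expected counts (row total × column total / N):
  Fertiliser A, Low: 97×67/174 = 37.3506
  Fertiliser A, Medium: 97×32/174 = 17.8391
  Fertiliser A, High: 97×75/174 = 41.8103
  Fertiliser B, Low: 77×67/174 = 29.6494
  Fertiliser B, Medium: 77×32/174 = 14.1609
  Fertiliser B, High: 77×75/174 = 33.1897
Contributions (O − E)²/E:
  (30 − 37.3506)²/37.3506 = 1.4466
  (24 − 17.8391)²/17.8391 = 2.1277
  (43 − 41.8103)²/41.8103 = 0.0339
  (37 − 29.6494)²/29.6494 = 1.8223
  (8 − 14.1609)²/14.1609 = 2.6804
  (32 − 33.1897)²/33.1897 = 0.0426
χ² = 1.4466 + 2.1277 + 0.0339 + 1.8223 + 2.6804 + 0.0426 = 8.154

8.154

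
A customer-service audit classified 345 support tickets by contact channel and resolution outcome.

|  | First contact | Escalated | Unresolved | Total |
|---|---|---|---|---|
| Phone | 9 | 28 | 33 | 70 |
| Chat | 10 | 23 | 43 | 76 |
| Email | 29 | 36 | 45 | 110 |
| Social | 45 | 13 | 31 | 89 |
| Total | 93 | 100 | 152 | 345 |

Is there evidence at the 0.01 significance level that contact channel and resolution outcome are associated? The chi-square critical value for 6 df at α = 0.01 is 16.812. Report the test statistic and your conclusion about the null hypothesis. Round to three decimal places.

Grand total N = 345.
Expected counts (row total × column total / N):
  Phone, First contact: 70×93/345 = 18.86957
  Phone, Escalated: 70×100/345 = 20.28986
  Phone, Unresolved: 70×152/345 = 30.84058
  Chat, First contact: 76×93/345 = 20.48696
  Chat, Escalated: 76×100/345 = 22.02899
  Chat, Unresolved: 76×152/345 = 33.48406
  Email, First contact: 110×93/345 = 29.65217
  Email, Escalated: 110×100/345 = 31.88406
  Email, Unresolved: 110×152/345 = 48.46377
  Social, First contact: 89×93/345 = 23.99130
  Social, Escalated: 89×100/345 = 25.79710
  Social, Unresolved: 89×152/345 = 39.21159
Contributions (O − E)²/E:
  (9 − 18.86957)²/18.86957 = 5.1622
  (28 − 20.28986)²/20.28986 = 2.9299
  (33 − 30.84058)²/30.84058 = 0.1512
  (10 − 20.48696)²/20.48696 = 5.3681
  (23 − 22.02899)²/22.02899 = 0.0428
  (43 − 33.48406)²/33.48406 = 2.7044
  (29 − 29.65217)²/29.65217 = 0.0143
  (36 − 31.88406)²/31.88406 = 0.5313
  (45 − 48.46377)²/48.46377 = 0.2476
  (45 − 23.99130)²/23.99130 = 18.3969
  (13 − 25.79710)²/25.79710 = 6.3482
  (31 − 39.21159)²/39.21159 = 1.7196
χ² = 5.1622 + 2.9299 + 0.1512 + 5.3681 + 0.0428 + 2.7044 + 0.0143 + 0.5313 + 0.2476 + 18.3969 + 6.3482 + 1.7196 = 43.617
df = (4−1)(3−1) = 6. Since 43.617 > 16.812, reject the null hypothesis of independence at α = 0.01.

43.617; reject H₀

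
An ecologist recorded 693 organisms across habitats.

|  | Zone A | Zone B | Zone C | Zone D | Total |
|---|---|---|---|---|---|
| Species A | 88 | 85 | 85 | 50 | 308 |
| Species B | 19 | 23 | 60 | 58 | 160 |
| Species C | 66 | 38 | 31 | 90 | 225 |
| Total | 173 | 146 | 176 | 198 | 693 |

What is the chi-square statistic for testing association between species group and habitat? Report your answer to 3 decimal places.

77.580

Grand total N = 693.
Expected counts (row total × column total / N):
  Species A, Zone A: 308×173/693 = 76.8889
  Species A, Zone B: 308×146/693 = 64.8889
  Species A, Zone C: 308×176/693 = 78.2222
  Species A, Zone D: 308×198/693 = 88.0000
  Species B, Zone A: 160×173/693 = 39.9423
  Species B, Zone B: 160×146/693 = 33.7085
  Species B, Zone C: 160×176/693 = 40.6349
  Species B, Zone D: 160×198/693 = 45.7143
  Species C, Zone A: 225×173/693 = 56.1688
  Species C, Zone B: 225×146/693 = 47.4026
  Species C, Zone C: 225×176/693 = 57.1429
  Species C, Zone D: 225×198/693 = 64.2857
Contributions (O − E)²/E:
  (88 − 76.8889)²/76.8889 = 1.6056
  (85 − 64.8889)²/64.8889 = 6.2331
  (85 − 78.2222)²/78.2222 = 0.5873
  (50 − 88.0000)²/88.0000 = 16.4091
  (19 − 39.9423)²/39.9423 = 10.9803
  (23 − 33.7085)²/33.7085 = 3.4019
  (60 − 40.6349)²/40.6349 = 9.2287
  (58 − 45.7143)²/45.7143 = 3.3018
  (66 − 56.1688)²/56.1688 = 1.7208
  (38 − 47.4026)²/47.4026 = 1.8651
  (31 − 57.1429)²/57.1429 = 11.9604
  (90 − 64.2857)²/64.2857 = 10.2857
χ² = 1.6056 + 6.2331 + 0.5873 + 16.4091 + 10.9803 + 3.4019 + 9.2287 + 3.3018 + 1.7208 + 1.8651 + 11.9604 + 10.2857 = 77.580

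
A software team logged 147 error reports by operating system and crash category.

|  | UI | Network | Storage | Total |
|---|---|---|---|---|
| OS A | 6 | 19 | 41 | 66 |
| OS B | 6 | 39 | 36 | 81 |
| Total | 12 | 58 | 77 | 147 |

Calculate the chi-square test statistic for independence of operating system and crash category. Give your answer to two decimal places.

Grand total N = 147.
Expected counts (row total × column total / N):
  OS A, UI: 66×12/147 = 5.388
  OS A, Network: 66×58/147 = 26.041
  OS A, Storage: 66×77/147 = 34.571
  OS B, UI: 81×12/147 = 6.612
  OS B, Network: 81×58/147 = 31.959
  OS B, Storage: 81×77/147 = 42.429
Contributions (O − E)²/E:
  (6 − 5.388)²/5.388 = 0.0695
  (19 − 26.041)²/26.041 = 1.9038
  (41 − 34.571)²/34.571 = 1.1956
  (6 − 6.612)²/6.612 = 0.0566
  (39 − 31.959)²/31.959 = 1.5512
  (36 − 42.429)²/42.429 = 0.9741
χ² = 0.0695 + 1.9038 + 1.1956 + 0.0566 + 1.5512 + 0.9741 = 5.75

5.75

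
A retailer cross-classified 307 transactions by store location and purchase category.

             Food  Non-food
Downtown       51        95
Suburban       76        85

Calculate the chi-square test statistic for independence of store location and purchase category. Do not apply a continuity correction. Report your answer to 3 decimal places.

4.755

Row totals: 146, 161. Column totals: 127, 180. Grand total N = 307.
Expected counts (row total × column total / N):
  Downtown, Food: 146×127/307 = 60.3974
  Downtown, Non-food: 146×180/307 = 85.6026
  Suburban, Food: 161×127/307 = 66.6026
  Suburban, Non-food: 161×180/307 = 94.3974
Contributions (O − E)²/E:
  (51 − 60.3974)²/60.3974 = 1.4622
  (95 − 85.6026)²/85.6026 = 1.0316
  (76 − 66.6026)²/66.6026 = 1.3259
  (85 − 94.3974)²/94.3974 = 0.9355
χ² = 1.4622 + 1.0316 + 1.3259 + 0.9355 = 4.755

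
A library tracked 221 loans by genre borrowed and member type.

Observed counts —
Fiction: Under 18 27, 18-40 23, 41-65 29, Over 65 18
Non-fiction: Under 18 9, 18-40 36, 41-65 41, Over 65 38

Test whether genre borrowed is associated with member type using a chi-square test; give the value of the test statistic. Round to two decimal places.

Row totals: 97, 124. Column totals: 36, 59, 70, 56. Grand total N = 221.
Expected counts (row total × column total / N):
  Fiction, Under 18: 97×36/221 = 15.801
  Fiction, 18-40: 97×59/221 = 25.896
  Fiction, 41-65: 97×70/221 = 30.724
  Fiction, Over 65: 97×56/221 = 24.579
  Non-fiction, Under 18: 124×36/221 = 20.199
  Non-fiction, 18-40: 124×59/221 = 33.104
  Non-fiction, 41-65: 124×70/221 = 39.276
  Non-fiction, Over 65: 124×56/221 = 31.421
Contributions (O − E)²/E:
  (27 − 15.801)²/15.801 = 7.9373
  (23 − 25.896)²/25.896 = 0.3239
  (29 − 30.724)²/30.724 = 0.0967
  (18 − 24.579)²/24.579 = 1.7610
  (9 − 20.199)²/20.199 = 6.2091
  (36 − 33.104)²/33.104 = 0.2533
  (41 − 39.276)²/39.276 = 0.0757
  (38 − 31.421)²/31.421 = 1.3775
χ² = 7.9373 + 0.3239 + 0.0967 + 1.7610 + 6.2091 + 0.2533 + 0.0757 + 1.3775 = 18.03

18.03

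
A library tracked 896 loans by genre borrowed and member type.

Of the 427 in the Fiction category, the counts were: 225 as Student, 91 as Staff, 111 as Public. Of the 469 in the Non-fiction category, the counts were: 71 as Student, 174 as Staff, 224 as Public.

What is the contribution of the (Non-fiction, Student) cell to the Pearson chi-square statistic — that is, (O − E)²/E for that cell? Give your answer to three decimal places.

45.473

Row total (Non-fiction) = 469; column total (Student) = 296; N = 896.
Expected count E = 469 × 296 / 896 = 154.9375.
Contribution = (O − E)²/E = (71 − 154.9375)² / 154.9375 = 45.473.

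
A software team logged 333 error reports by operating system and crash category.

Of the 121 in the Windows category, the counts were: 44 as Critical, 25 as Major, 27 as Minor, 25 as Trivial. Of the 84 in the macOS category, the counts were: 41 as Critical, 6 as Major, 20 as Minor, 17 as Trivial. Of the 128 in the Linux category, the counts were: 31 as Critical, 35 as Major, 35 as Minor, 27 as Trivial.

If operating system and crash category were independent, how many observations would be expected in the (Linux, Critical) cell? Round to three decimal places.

44.589

Row total (Linux) = 128; column total (Critical) = 116; grand total N = 333.
Expected count = (row total × column total) / N = 128 × 116 / 333 = 44.589.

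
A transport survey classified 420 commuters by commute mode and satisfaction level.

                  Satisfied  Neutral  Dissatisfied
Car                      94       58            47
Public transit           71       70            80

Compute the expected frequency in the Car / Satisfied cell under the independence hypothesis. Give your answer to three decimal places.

Row total (Car) = 199; column total (Satisfied) = 165; grand total N = 420.
Expected count = (row total × column total) / N = 199 × 165 / 420 = 78.179.

78.179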